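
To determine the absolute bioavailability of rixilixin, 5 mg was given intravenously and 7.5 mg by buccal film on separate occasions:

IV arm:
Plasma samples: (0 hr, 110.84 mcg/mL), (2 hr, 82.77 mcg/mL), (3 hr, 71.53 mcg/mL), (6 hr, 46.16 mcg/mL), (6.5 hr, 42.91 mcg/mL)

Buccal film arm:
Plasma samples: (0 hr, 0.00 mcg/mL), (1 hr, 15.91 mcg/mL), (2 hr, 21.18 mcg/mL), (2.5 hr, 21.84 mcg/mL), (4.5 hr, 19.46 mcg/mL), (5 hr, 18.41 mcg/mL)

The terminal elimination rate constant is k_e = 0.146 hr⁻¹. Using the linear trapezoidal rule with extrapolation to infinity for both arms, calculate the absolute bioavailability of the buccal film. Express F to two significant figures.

Trapezoidal AUC_0→6.5 (IV):
  [0→2]: (110.84+82.77)/2 × 2 = 193.61
  [2→3]: (82.77+71.53)/2 × 1 = 77.15
  [3→6]: (71.53+46.16)/2 × 3 = 176.535
  [6→6.5]: (46.16+42.91)/2 × 0.5 = 22.2675
  Sum = 469.5625 mcg/mL·hr
IV tail: 42.91/0.146 = 293.904; AUC_iv,0→∞ = 469.5625 + 293.904 = 763.4665 mcg/mL·hr
Trapezoidal AUC_0→5 (buccal film):
  [0→1]: (0.00+15.91)/2 × 1 = 7.955
  [1→2]: (15.91+21.18)/2 × 1 = 18.545
  [2→2.5]: (21.18+21.84)/2 × 0.5 = 10.755
  [2.5→4.5]: (21.84+19.46)/2 × 2 = 41.3
  [4.5→5]: (19.46+18.41)/2 × 0.5 = 9.4675
  Sum = 88.0225 mcg/mL·hr
buccal film tail: 18.41/0.146 = 126.096; AUC_ev,0→∞ = 88.0225 + 126.096 = 214.1185 mcg/mL·hr
F = (AUC_ev/D_ev)/(AUC_iv/D_iv) = (214.1185/7.5)/(763.4665/5) = 28.5491/152.6933 = 0.1870

F = 0.19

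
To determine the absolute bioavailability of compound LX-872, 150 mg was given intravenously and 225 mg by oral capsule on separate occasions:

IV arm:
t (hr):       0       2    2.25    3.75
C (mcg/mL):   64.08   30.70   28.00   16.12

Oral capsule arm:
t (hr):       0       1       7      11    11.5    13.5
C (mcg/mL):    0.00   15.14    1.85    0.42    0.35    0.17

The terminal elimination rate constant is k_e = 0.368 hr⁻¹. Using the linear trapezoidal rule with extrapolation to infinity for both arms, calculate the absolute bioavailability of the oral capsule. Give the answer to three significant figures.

F = 0.239

Trapezoidal AUC_0→3.75 (IV):
  [0→2]: (64.08+30.70)/2 × 2 = 94.78
  [2→2.25]: (30.70+28.00)/2 × 0.25 = 7.3375
  [2.25→3.75]: (28.00+16.12)/2 × 1.5 = 33.09
  Sum = 135.2075 mcg/mL·hr
IV tail: 16.12/0.368 = 43.804; AUC_iv,0→∞ = 135.2075 + 43.804 = 179.0115 mcg/mL·hr
Trapezoidal AUC_0→13.5 (oral capsule):
  [0→1]: (0.00+15.14)/2 × 1 = 7.57
  [1→7]: (15.14+1.85)/2 × 6 = 50.97
  [7→11]: (1.85+0.42)/2 × 4 = 4.54
  [11→11.5]: (0.42+0.35)/2 × 0.5 = 0.1925
  [11.5→13.5]: (0.35+0.17)/2 × 2 = 0.52
  Sum = 63.7925 mcg/mL·hr
oral capsule tail: 0.17/0.368 = 0.462; AUC_ev,0→∞ = 63.7925 + 0.462 = 64.2545 mcg/mL·hr
F = (AUC_ev/D_ev)/(AUC_iv/D_iv) = (64.2545/225)/(179.0115/150) = 0.285576/1.19341 = 0.2393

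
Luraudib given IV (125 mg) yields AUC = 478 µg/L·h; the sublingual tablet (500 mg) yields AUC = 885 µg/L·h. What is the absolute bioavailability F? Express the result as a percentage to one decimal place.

F = (AUC_ev / D_ev) / (AUC_iv / D_iv)
  = (885/500) / (478/125)
  = 1.77 / 3.824 = 0.4629
  = 46.29%

F = 46.3%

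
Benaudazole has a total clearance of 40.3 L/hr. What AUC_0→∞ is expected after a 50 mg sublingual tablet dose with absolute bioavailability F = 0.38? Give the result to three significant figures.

AUC_0→∞ = F × Dose / CL
        = 0.38 × 50 / 40.3 = 0.471464 mg/L·hr

AUC = 0.471 mg/L·hr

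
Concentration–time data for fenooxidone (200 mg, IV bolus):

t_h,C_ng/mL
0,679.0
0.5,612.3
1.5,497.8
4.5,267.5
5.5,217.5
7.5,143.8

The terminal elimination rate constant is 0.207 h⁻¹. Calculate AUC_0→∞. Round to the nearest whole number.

Trapezoidal AUC_0→7.5:
  [0→0.5]: (679.0+612.3)/2 × 0.5 = 322.825
  [0.5→1.5]: (612.3+497.8)/2 × 1 = 555.05
  [1.5→4.5]: (497.8+267.5)/2 × 3 = 1147.95
  [4.5→5.5]: (267.5+217.5)/2 × 1 = 242.5
  [5.5→7.5]: (217.5+143.8)/2 × 2 = 361.3
  Sum = 2629.625 ng/mL·h
Extrapolated tail: C_last / k_e = 143.8 / 0.207 = 694.686
AUC_0→∞ = 2629.625 + 694.686 = 3324.311 ng/mL·h

AUC = 3324 ng/mL·h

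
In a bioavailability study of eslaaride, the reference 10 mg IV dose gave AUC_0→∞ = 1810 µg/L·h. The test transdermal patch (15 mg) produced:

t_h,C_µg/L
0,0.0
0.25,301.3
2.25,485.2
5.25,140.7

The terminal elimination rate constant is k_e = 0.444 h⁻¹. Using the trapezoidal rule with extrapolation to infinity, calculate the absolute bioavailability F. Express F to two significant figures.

F = 0.77

Trapezoidal AUC_0→5.25 (transdermal patch):
  [0→0.25]: (0.0+301.3)/2 × 0.25 = 37.6625
  [0.25→2.25]: (301.3+485.2)/2 × 2 = 786.5
  [2.25→5.25]: (485.2+140.7)/2 × 3 = 938.85
  Sum = 1763.0125 µg/L·h
Tail: C_last/k_e = 140.7/0.444 = 316.892
AUC_0→∞ (transdermal patch) = 1763.0125 + 316.892 = 2079.9045 µg/L·h
F = (AUC_ev/D_ev)/(AUC_iv/D_iv) = (2079.9045/15)/(1810/10) = 138.6603/181 = 0.7661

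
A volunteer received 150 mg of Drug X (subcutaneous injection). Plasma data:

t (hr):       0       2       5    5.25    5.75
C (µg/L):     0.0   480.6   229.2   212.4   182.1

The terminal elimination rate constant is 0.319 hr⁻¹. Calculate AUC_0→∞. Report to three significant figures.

Trapezoidal AUC_0→5.75:
  [0→2]: (0.0+480.6)/2 × 2 = 480.6
  [2→5]: (480.6+229.2)/2 × 3 = 1064.7
  [5→5.25]: (229.2+212.4)/2 × 0.25 = 55.2
  [5.25→5.75]: (212.4+182.1)/2 × 0.5 = 98.625
  Sum = 1699.125 µg/L·hr
Extrapolated tail: C_last / k_e = 182.1 / 0.319 = 570.846
AUC_0→∞ = 1699.125 + 570.846 = 2269.971 µg/L·hr

AUC = 2270 µg/L·hr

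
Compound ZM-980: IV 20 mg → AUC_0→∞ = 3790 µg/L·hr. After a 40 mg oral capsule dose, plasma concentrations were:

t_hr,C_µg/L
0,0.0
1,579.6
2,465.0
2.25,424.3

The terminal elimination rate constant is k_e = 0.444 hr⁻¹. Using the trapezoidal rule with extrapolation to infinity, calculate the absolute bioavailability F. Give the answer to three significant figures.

F = 0.248

Trapezoidal AUC_0→2.25 (oral capsule):
  [0→1]: (0.0+579.6)/2 × 1 = 289.8
  [1→2]: (579.6+465.0)/2 × 1 = 522.3
  [2→2.25]: (465.0+424.3)/2 × 0.25 = 111.1625
  Sum = 923.2625 µg/L·hr
Tail: C_last/k_e = 424.3/0.444 = 955.631
AUC_0→∞ (oral capsule) = 923.2625 + 955.631 = 1878.8935 µg/L·hr
F = (AUC_ev/D_ev)/(AUC_iv/D_iv) = (1878.8935/40)/(3790/20) = 46.9723/189.5 = 0.2479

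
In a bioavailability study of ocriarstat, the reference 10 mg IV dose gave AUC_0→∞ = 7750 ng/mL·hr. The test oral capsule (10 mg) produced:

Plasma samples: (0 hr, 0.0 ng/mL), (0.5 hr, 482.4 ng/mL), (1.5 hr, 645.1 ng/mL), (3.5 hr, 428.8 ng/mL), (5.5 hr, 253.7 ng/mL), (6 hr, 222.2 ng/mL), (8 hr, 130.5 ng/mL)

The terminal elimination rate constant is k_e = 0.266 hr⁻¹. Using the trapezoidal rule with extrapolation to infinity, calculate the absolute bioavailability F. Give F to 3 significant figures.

Trapezoidal AUC_0→8 (oral capsule):
  [0→0.5]: (0.0+482.4)/2 × 0.5 = 120.6
  [0.5→1.5]: (482.4+645.1)/2 × 1 = 563.75
  [1.5→3.5]: (645.1+428.8)/2 × 2 = 1073.9
  [3.5→5.5]: (428.8+253.7)/2 × 2 = 682.5
  [5.5→6]: (253.7+222.2)/2 × 0.5 = 118.975
  [6→8]: (222.2+130.5)/2 × 2 = 352.7
  Sum = 2912.425 ng/mL·hr
Tail: C_last/k_e = 130.5/0.266 = 490.602
AUC_0→∞ (oral capsule) = 2912.425 + 490.602 = 3403.027 ng/mL·hr
F = (AUC_ev/D_ev)/(AUC_iv/D_iv) = (3403.027/10)/(7750/10) = 340.3027/775 = 0.4391

F = 0.439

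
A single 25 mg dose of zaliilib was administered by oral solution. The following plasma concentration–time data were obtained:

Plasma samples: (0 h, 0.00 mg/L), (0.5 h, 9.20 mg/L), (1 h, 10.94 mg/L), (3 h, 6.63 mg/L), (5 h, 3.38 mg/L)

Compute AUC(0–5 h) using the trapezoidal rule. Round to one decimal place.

Trapezoidal AUC_0→5:
  [0→0.5]: (0.00+9.20)/2 × 0.5 = 2.3
  [0.5→1]: (9.20+10.94)/2 × 0.5 = 5.035
  [1→3]: (10.94+6.63)/2 × 2 = 17.57
  [3→5]: (6.63+3.38)/2 × 2 = 10.01
  Sum = 34.915 mg/L·h

AUC = 34.9 mg/L·h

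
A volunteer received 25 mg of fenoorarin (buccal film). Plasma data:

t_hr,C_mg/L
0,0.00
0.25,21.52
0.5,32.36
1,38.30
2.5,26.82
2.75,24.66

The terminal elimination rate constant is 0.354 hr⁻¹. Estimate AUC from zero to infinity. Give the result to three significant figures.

Trapezoidal AUC_0→2.75:
  [0→0.25]: (0.00+21.52)/2 × 0.25 = 2.69
  [0.25→0.5]: (21.52+32.36)/2 × 0.25 = 6.735
  [0.5→1]: (32.36+38.30)/2 × 0.5 = 17.665
  [1→2.5]: (38.30+26.82)/2 × 1.5 = 48.84
  [2.5→2.75]: (26.82+24.66)/2 × 0.25 = 6.435
  Sum = 82.365 mg/L·hr
Extrapolated tail: C_last / k_e = 24.66 / 0.354 = 69.661
AUC_0→∞ = 82.365 + 69.661 = 152.026 mg/L·hr

AUC = 152 mg/L·hr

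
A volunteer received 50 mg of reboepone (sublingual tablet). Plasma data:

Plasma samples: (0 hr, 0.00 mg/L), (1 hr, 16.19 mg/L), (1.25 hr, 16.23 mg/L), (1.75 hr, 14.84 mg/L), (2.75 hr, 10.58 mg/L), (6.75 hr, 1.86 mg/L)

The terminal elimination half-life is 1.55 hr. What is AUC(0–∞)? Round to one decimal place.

Trapezoidal AUC_0→6.75:
  [0→1]: (0.00+16.19)/2 × 1 = 8.095
  [1→1.25]: (16.19+16.23)/2 × 0.25 = 4.0525
  [1.25→1.75]: (16.23+14.84)/2 × 0.5 = 7.7675
  [1.75→2.75]: (14.84+10.58)/2 × 1 = 12.71
  [2.75→6.75]: (10.58+1.86)/2 × 4 = 24.88
  Sum = 57.505 mg/L·hr
k_e = ln2 / t½ = 0.693147 / 1.55 = 0.4472 hr^-1
Extrapolated tail: C_last / k_e = 1.86 / 0.4472 = 4.159
AUC_0→∞ = 57.505 + 4.159 = 61.664 mg/L·hr

AUC = 61.7 mg/L·hr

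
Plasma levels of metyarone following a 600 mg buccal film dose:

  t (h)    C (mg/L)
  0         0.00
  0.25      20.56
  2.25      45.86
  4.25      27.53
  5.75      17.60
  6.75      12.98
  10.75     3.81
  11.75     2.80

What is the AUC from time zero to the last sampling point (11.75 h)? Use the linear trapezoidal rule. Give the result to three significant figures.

Trapezoidal AUC_0→11.75:
  [0→0.25]: (0.00+20.56)/2 × 0.25 = 2.57
  [0.25→2.25]: (20.56+45.86)/2 × 2 = 66.42
  [2.25→4.25]: (45.86+27.53)/2 × 2 = 73.39
  [4.25→5.75]: (27.53+17.60)/2 × 1.5 = 33.8475
  [5.75→6.75]: (17.60+12.98)/2 × 1 = 15.29
  [6.75→10.75]: (12.98+3.81)/2 × 4 = 33.58
  [10.75→11.75]: (3.81+2.80)/2 × 1 = 3.305
  Sum = 228.4025 mg/L·h

AUC = 228 mg/L·h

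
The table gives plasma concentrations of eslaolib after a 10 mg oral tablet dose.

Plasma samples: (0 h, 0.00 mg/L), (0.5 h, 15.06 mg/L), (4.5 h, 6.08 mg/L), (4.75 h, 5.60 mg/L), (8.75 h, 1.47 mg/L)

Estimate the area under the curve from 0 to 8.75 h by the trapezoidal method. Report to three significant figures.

Trapezoidal AUC_0→8.75:
  [0→0.5]: (0.00+15.06)/2 × 0.5 = 3.765
  [0.5→4.5]: (15.06+6.08)/2 × 4 = 42.28
  [4.5→4.75]: (6.08+5.60)/2 × 0.25 = 1.46
  [4.75→8.75]: (5.60+1.47)/2 × 4 = 14.14
  Sum = 61.645 mg/L·h

AUC = 61.6 mg/L·h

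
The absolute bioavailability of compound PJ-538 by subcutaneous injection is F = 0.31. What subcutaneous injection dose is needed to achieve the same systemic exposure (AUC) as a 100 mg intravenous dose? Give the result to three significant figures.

For equal systemic exposure: F × D_ev = D_iv
D_ev = D_iv / F = 100 / 0.31 = 322.581 mg

D_subcutaneous = 323 mg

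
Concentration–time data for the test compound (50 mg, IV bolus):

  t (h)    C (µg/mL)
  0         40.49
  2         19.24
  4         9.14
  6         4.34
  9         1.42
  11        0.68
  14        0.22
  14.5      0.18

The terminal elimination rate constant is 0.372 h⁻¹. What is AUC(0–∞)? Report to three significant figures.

Trapezoidal AUC_0→14.5:
  [0→2]: (40.49+19.24)/2 × 2 = 59.73
  [2→4]: (19.24+9.14)/2 × 2 = 28.38
  [4→6]: (9.14+4.34)/2 × 2 = 13.48
  [6→9]: (4.34+1.42)/2 × 3 = 8.64
  [9→11]: (1.42+0.68)/2 × 2 = 2.1
  [11→14]: (0.68+0.22)/2 × 3 = 1.35
  [14→14.5]: (0.22+0.18)/2 × 0.5 = 0.1
  Sum = 113.78 µg/mL·h
Extrapolated tail: C_last / k_e = 0.18 / 0.372 = 0.484
AUC_0→∞ = 113.78 + 0.484 = 114.264 µg/mL·h

AUC = 114 µg/mL·h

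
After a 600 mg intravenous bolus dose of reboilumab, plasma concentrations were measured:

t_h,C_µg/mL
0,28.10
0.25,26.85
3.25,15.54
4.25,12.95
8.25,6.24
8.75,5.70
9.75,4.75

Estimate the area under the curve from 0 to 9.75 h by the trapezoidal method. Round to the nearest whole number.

Trapezoidal AUC_0→9.75:
  [0→0.25]: (28.10+26.85)/2 × 0.25 = 6.86875
  [0.25→3.25]: (26.85+15.54)/2 × 3 = 63.585
  [3.25→4.25]: (15.54+12.95)/2 × 1 = 14.245
  [4.25→8.25]: (12.95+6.24)/2 × 4 = 38.38
  [8.25→8.75]: (6.24+5.70)/2 × 0.5 = 2.985
  [8.75→9.75]: (5.70+4.75)/2 × 1 = 5.225
  Sum = 131.28875 µg/mL·h

AUC = 131 µg/mL·h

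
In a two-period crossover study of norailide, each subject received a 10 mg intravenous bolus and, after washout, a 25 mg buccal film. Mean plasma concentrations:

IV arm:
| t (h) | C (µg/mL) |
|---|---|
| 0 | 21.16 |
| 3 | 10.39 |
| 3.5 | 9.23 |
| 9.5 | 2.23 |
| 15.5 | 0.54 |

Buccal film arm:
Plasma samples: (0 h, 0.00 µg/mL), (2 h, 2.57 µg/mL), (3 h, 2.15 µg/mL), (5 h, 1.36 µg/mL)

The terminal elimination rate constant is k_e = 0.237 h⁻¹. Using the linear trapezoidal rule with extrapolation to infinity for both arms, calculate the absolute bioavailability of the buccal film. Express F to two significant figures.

Trapezoidal AUC_0→15.5 (IV):
  [0→3]: (21.16+10.39)/2 × 3 = 47.325
  [3→3.5]: (10.39+9.23)/2 × 0.5 = 4.905
  [3.5→9.5]: (9.23+2.23)/2 × 6 = 34.38
  [9.5→15.5]: (2.23+0.54)/2 × 6 = 8.31
  Sum = 94.92 µg/mL·h
IV tail: 0.54/0.237 = 2.278; AUC_iv,0→∞ = 94.92 + 2.278 = 97.198 µg/mL·h
Trapezoidal AUC_0→5 (buccal film):
  [0→2]: (0.00+2.57)/2 × 2 = 2.57
  [2→3]: (2.57+2.15)/2 × 1 = 2.36
  [3→5]: (2.15+1.36)/2 × 2 = 3.51
  Sum = 8.44 µg/mL·h
buccal film tail: 1.36/0.237 = 5.738; AUC_ev,0→∞ = 8.44 + 5.738 = 14.178 µg/mL·h
F = (AUC_ev/D_ev)/(AUC_iv/D_iv) = (14.178/25)/(97.198/10) = 0.56712/9.7198 = 0.0583

F = 0.058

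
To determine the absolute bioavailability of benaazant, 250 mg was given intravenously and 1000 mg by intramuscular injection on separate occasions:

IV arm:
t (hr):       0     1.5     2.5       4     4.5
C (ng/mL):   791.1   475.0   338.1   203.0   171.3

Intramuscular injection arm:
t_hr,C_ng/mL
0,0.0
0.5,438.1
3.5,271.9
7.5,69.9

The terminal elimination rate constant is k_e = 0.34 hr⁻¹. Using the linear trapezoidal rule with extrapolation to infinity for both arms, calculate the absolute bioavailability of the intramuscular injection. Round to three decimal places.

Trapezoidal AUC_0→4.5 (IV):
  [0→1.5]: (791.1+475.0)/2 × 1.5 = 949.575
  [1.5→2.5]: (475.0+338.1)/2 × 1 = 406.55
  [2.5→4]: (338.1+203.0)/2 × 1.5 = 405.825
  [4→4.5]: (203.0+171.3)/2 × 0.5 = 93.575
  Sum = 1855.525 ng/mL·hr
IV tail: 171.3/0.34 = 503.824; AUC_iv,0→∞ = 1855.525 + 503.824 = 2359.349 ng/mL·hr
Trapezoidal AUC_0→7.5 (intramuscular injection):
  [0→0.5]: (0.0+438.1)/2 × 0.5 = 109.525
  [0.5→3.5]: (438.1+271.9)/2 × 3 = 1065.0
  [3.5→7.5]: (271.9+69.9)/2 × 4 = 683.6
  Sum = 1858.125 ng/mL·hr
intramuscular injection tail: 69.9/0.34 = 205.588; AUC_ev,0→∞ = 1858.125 + 205.588 = 2063.713 ng/mL·hr
F = (AUC_ev/D_ev)/(AUC_iv/D_iv) = (2063.713/1000)/(2359.349/250) = 2.063713/9.437396 = 0.2187

F = 0.219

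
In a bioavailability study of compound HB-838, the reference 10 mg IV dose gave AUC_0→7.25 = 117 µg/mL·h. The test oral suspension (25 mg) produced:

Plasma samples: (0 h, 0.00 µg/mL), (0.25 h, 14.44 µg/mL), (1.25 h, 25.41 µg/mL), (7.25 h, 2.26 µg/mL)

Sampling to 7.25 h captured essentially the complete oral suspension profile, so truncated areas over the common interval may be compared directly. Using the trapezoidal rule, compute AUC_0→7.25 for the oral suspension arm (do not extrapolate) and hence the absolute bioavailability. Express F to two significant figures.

F = 0.36

Trapezoidal AUC_0→7.25 (oral suspension):
  [0→0.25]: (0.00+14.44)/2 × 0.25 = 1.805
  [0.25→1.25]: (14.44+25.41)/2 × 1 = 19.925
  [1.25→7.25]: (25.41+2.26)/2 × 6 = 83.01
  Sum = 104.74 µg/mL·h
F = (AUC_ev/D_ev)/(AUC_iv/D_iv) = (104.74/25)/(117/10) = 4.1896/11.7 = 0.3581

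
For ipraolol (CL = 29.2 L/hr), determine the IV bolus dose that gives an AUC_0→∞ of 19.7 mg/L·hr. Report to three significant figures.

Dose = 575 mg

Dose_iv = CL × AUC_0→∞
     = 29.2 × 19.7 = 575.24 mg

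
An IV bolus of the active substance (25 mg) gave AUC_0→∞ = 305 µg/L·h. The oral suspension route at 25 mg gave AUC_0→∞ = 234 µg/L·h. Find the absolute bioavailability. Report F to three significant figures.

F = (AUC_ev / D_ev) / (AUC_iv / D_iv)
  = (234/25) / (305/25)
  = 9.36 / 12.2 = 0.7672

F = 0.767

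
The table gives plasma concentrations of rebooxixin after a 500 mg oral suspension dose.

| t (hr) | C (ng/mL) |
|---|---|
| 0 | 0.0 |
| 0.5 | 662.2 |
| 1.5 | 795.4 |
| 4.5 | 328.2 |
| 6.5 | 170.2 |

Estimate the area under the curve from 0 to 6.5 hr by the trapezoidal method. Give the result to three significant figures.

Trapezoidal AUC_0→6.5:
  [0→0.5]: (0.0+662.2)/2 × 0.5 = 165.55
  [0.5→1.5]: (662.2+795.4)/2 × 1 = 728.8
  [1.5→4.5]: (795.4+328.2)/2 × 3 = 1685.4
  [4.5→6.5]: (328.2+170.2)/2 × 2 = 498.4
  Sum = 3078.15 ng/mL·hr

AUC = 3080 ng/mL·hr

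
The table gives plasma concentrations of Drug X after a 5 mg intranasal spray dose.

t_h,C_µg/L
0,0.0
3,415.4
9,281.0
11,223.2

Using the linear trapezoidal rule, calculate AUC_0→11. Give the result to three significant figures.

Trapezoidal AUC_0→11:
  [0→3]: (0.0+415.4)/2 × 3 = 623.1
  [3→9]: (415.4+281.0)/2 × 6 = 2089.2
  [9→11]: (281.0+223.2)/2 × 2 = 504.2
  Sum = 3216.5 µg/L·h

AUC = 3220 µg/L·h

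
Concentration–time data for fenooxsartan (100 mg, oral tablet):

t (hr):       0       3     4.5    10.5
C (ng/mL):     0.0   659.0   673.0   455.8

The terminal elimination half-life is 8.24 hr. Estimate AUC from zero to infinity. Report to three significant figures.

AUC = 10800 ng/mL·hr

Trapezoidal AUC_0→10.5:
  [0→3]: (0.0+659.0)/2 × 3 = 988.5
  [3→4.5]: (659.0+673.0)/2 × 1.5 = 999.0
  [4.5→10.5]: (673.0+455.8)/2 × 6 = 3386.4
  Sum = 5373.9 ng/mL·hr
k_e = ln2 / t½ = 0.693147 / 8.24 = 0.0841 hr^-1
Extrapolated tail: C_last / k_e = 455.8 / 0.0841 = 5419.738
AUC_0→∞ = 5373.9 + 5419.738 = 10793.638 ng/mL·hr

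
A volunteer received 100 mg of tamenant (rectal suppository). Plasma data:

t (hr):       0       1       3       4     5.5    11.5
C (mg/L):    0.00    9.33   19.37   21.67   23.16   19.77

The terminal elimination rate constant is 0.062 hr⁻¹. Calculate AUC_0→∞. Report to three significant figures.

Trapezoidal AUC_0→11.5:
  [0→1]: (0.00+9.33)/2 × 1 = 4.665
  [1→3]: (9.33+19.37)/2 × 2 = 28.7
  [3→4]: (19.37+21.67)/2 × 1 = 20.52
  [4→5.5]: (21.67+23.16)/2 × 1.5 = 33.6225
  [5.5→11.5]: (23.16+19.77)/2 × 6 = 128.79
  Sum = 216.2975 mg/L·hr
Extrapolated tail: C_last / k_e = 19.77 / 0.062 = 318.871
AUC_0→∞ = 216.2975 + 318.871 = 535.1685 mg/L·hr

AUC = 535 mg/L·hr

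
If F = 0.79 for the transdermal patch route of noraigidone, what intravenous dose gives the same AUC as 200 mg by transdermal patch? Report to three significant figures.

D_iv = 158 mg

Systemic exposure from an extravascular dose = F × D_ev, so the equivalent IV dose is F × D_ev.
D_iv = F × D_ev = 0.79 × 200 = 158 mg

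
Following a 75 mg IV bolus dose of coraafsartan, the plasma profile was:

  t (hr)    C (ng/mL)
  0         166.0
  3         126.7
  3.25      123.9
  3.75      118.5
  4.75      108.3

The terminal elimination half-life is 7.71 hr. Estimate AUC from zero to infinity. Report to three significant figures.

Trapezoidal AUC_0→4.75:
  [0→3]: (166.0+126.7)/2 × 3 = 439.05
  [3→3.25]: (126.7+123.9)/2 × 0.25 = 31.325
  [3.25→3.75]: (123.9+118.5)/2 × 0.5 = 60.6
  [3.75→4.75]: (118.5+108.3)/2 × 1 = 113.4
  Sum = 644.375 ng/mL·hr
k_e = ln2 / t½ = 0.693147 / 7.71 = 0.0899 hr^-1
Extrapolated tail: C_last / k_e = 108.3 / 0.0899 = 1204.672
AUC_0→∞ = 644.375 + 1204.672 = 1849.047 ng/mL·hr

AUC = 1850 ng/mL·hr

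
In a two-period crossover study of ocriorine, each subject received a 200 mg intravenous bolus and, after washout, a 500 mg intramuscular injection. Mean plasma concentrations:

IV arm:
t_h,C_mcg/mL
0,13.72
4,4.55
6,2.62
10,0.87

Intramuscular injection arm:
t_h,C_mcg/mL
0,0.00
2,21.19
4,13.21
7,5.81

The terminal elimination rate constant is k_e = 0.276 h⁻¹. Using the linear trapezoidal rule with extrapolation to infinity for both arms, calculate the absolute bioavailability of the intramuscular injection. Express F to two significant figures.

Trapezoidal AUC_0→10 (IV):
  [0→4]: (13.72+4.55)/2 × 4 = 36.54
  [4→6]: (4.55+2.62)/2 × 2 = 7.17
  [6→10]: (2.62+0.87)/2 × 4 = 6.98
  Sum = 50.69 mcg/mL·h
IV tail: 0.87/0.276 = 3.152; AUC_iv,0→∞ = 50.69 + 3.152 = 53.842 mcg/mL·h
Trapezoidal AUC_0→7 (intramuscular injection):
  [0→2]: (0.00+21.19)/2 × 2 = 21.19
  [2→4]: (21.19+13.21)/2 × 2 = 34.4
  [4→7]: (13.21+5.81)/2 × 3 = 28.53
  Sum = 84.12 mcg/mL·h
intramuscular injection tail: 5.81/0.276 = 21.051; AUC_ev,0→∞ = 84.12 + 21.051 = 105.171 mcg/mL·h
F = (AUC_ev/D_ev)/(AUC_iv/D_iv) = (105.171/500)/(53.842/200) = 0.210342/0.26921 = 0.7813

F = 0.78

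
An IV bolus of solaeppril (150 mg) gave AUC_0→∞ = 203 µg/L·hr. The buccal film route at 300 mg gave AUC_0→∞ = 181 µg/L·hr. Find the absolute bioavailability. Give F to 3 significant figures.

F = 0.446

F = (AUC_ev / D_ev) / (AUC_iv / D_iv)
  = (181/300) / (203/150)
  = 0.603333 / 1.35333 = 0.4458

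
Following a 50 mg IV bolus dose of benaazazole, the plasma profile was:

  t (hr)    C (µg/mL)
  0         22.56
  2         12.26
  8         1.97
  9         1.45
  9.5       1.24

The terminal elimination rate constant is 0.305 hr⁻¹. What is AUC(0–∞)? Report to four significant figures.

AUC = 83.96 µg/mL·hr

Trapezoidal AUC_0→9.5:
  [0→2]: (22.56+12.26)/2 × 2 = 34.82
  [2→8]: (12.26+1.97)/2 × 6 = 42.69
  [8→9]: (1.97+1.45)/2 × 1 = 1.71
  [9→9.5]: (1.45+1.24)/2 × 0.5 = 0.6725
  Sum = 79.8925 µg/mL·hr
Extrapolated tail: C_last / k_e = 1.24 / 0.305 = 4.066
AUC_0→∞ = 79.8925 + 4.066 = 83.9585 µg/mL·hr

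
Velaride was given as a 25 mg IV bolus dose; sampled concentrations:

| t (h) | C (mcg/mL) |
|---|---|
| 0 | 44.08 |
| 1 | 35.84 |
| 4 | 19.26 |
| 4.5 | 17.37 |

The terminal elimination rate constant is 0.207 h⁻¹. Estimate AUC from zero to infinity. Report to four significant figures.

Trapezoidal AUC_0→4.5:
  [0→1]: (44.08+35.84)/2 × 1 = 39.96
  [1→4]: (35.84+19.26)/2 × 3 = 82.65
  [4→4.5]: (19.26+17.37)/2 × 0.5 = 9.1575
  Sum = 131.7675 mcg/mL·h
Extrapolated tail: C_last / k_e = 17.37 / 0.207 = 83.913
AUC_0→∞ = 131.7675 + 83.913 = 215.6805 mcg/mL·h

AUC = 215.7 mcg/mL·h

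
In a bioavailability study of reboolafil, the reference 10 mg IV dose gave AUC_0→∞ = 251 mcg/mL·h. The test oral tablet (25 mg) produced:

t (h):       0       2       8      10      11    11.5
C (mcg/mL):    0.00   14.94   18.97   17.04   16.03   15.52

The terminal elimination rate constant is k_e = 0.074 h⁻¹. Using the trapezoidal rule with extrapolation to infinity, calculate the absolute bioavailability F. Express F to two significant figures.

F = 0.62

Trapezoidal AUC_0→11.5 (oral tablet):
  [0→2]: (0.00+14.94)/2 × 2 = 14.94
  [2→8]: (14.94+18.97)/2 × 6 = 101.73
  [8→10]: (18.97+17.04)/2 × 2 = 36.01
  [10→11]: (17.04+16.03)/2 × 1 = 16.535
  [11→11.5]: (16.03+15.52)/2 × 0.5 = 7.8875
  Sum = 177.1025 mcg/mL·h
Tail: C_last/k_e = 15.52/0.074 = 209.730
AUC_0→∞ (oral tablet) = 177.1025 + 209.730 = 386.8325 mcg/mL·h
F = (AUC_ev/D_ev)/(AUC_iv/D_iv) = (386.8325/25)/(251/10) = 15.4733/25.1 = 0.6165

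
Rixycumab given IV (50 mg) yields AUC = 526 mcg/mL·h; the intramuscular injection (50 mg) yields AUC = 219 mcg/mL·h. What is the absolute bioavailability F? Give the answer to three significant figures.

F = 0.416

F = (AUC_ev / D_ev) / (AUC_iv / D_iv)
  = (219/50) / (526/50)
  = 4.38 / 10.52 = 0.4163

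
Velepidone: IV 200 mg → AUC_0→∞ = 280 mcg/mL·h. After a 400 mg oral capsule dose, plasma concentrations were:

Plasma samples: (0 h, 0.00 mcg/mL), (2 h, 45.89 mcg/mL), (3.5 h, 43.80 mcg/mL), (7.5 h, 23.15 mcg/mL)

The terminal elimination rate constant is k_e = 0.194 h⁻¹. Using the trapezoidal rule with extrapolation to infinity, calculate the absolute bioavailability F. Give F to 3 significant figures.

F = 0.654

Trapezoidal AUC_0→7.5 (oral capsule):
  [0→2]: (0.00+45.89)/2 × 2 = 45.89
  [2→3.5]: (45.89+43.80)/2 × 1.5 = 67.2675
  [3.5→7.5]: (43.80+23.15)/2 × 4 = 133.9
  Sum = 247.0575 mcg/mL·h
Tail: C_last/k_e = 23.15/0.194 = 119.330
AUC_0→∞ (oral capsule) = 247.0575 + 119.330 = 366.3875 mcg/mL·h
F = (AUC_ev/D_ev)/(AUC_iv/D_iv) = (366.3875/400)/(280/200) = 0.91596875/1.4 = 0.6543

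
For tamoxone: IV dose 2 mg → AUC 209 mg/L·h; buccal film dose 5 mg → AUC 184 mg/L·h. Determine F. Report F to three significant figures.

F = 0.352

F = (AUC_ev / D_ev) / (AUC_iv / D_iv)
  = (184/5) / (209/2)
  = 36.8 / 104.5 = 0.3522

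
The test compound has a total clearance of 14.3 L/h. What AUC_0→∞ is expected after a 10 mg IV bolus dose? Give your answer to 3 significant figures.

AUC_0→∞ = Dose_iv / CL
        = 10 / 14.3 = 0.699301 mg/L·h

AUC = 0.699 mg/L·h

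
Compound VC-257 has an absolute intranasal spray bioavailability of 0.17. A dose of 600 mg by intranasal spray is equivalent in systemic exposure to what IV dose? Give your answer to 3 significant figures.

Systemic exposure from an extravascular dose = F × D_ev, so the equivalent IV dose is F × D_ev.
D_iv = F × D_ev = 0.17 × 600 = 102 mg

D_iv = 102 mg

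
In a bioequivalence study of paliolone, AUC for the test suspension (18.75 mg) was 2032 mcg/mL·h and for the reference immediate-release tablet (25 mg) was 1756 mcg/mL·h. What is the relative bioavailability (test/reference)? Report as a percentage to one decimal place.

F_rel = 154.3%

F_rel = (AUC_test/D_test) / (AUC_ref/D_ref)
      = (2032/18.75) / (1756/25)
      = 108.373 / 70.24 = 1.5429 = 154.29%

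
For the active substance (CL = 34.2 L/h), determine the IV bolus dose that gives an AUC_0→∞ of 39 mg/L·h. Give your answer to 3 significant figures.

Dose = 1330 mg

Dose_iv = CL × AUC_0→∞
     = 34.2 × 39 = 1333.8 mg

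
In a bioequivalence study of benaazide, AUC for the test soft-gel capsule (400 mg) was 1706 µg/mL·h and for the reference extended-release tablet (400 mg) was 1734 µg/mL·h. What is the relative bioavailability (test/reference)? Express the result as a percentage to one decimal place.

F_rel = (AUC_test/D_test) / (AUC_ref/D_ref)
      = (1706/400) / (1734/400)
      = 4.265 / 4.335 = 0.9839 = 98.39%

F_rel = 98.4%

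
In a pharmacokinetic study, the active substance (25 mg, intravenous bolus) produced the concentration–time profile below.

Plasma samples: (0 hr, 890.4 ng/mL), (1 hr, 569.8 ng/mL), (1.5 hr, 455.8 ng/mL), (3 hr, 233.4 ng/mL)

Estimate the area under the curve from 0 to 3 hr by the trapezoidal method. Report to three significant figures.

Trapezoidal AUC_0→3:
  [0→1]: (890.4+569.8)/2 × 1 = 730.1
  [1→1.5]: (569.8+455.8)/2 × 0.5 = 256.4
  [1.5→3]: (455.8+233.4)/2 × 1.5 = 516.9
  Sum = 1503.4 ng/mL·hr

AUC = 1500 ng/mL·hr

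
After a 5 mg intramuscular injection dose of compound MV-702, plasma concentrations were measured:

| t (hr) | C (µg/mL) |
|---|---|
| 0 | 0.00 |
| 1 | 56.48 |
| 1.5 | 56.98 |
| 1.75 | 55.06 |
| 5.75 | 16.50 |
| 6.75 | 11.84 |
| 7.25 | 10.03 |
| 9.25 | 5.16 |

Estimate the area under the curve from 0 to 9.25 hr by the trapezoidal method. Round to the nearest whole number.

Trapezoidal AUC_0→9.25:
  [0→1]: (0.00+56.48)/2 × 1 = 28.24
  [1→1.5]: (56.48+56.98)/2 × 0.5 = 28.365
  [1.5→1.75]: (56.98+55.06)/2 × 0.25 = 14.005
  [1.75→5.75]: (55.06+16.50)/2 × 4 = 143.12
  [5.75→6.75]: (16.50+11.84)/2 × 1 = 14.17
  [6.75→7.25]: (11.84+10.03)/2 × 0.5 = 5.4675
  [7.25→9.25]: (10.03+5.16)/2 × 2 = 15.19
  Sum = 248.5575 µg/mL·hr

AUC = 249 µg/mL·hr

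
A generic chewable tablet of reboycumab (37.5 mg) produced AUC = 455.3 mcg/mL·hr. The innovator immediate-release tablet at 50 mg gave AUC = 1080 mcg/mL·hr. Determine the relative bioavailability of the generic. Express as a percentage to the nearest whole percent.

F_rel = 56%

F_rel = (AUC_test/D_test) / (AUC_ref/D_ref)
      = (455.3/37.5) / (1080/50)
      = 12.1413 / 21.6 = 0.5621 = 56.21%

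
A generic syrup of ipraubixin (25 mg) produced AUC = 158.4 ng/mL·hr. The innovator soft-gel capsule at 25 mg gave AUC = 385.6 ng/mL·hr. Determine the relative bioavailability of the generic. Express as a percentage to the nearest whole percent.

F_rel = (AUC_test/D_test) / (AUC_ref/D_ref)
      = (158.4/25) / (385.6/25)
      = 6.336 / 15.424 = 0.4108 = 41.08%

F_rel = 41%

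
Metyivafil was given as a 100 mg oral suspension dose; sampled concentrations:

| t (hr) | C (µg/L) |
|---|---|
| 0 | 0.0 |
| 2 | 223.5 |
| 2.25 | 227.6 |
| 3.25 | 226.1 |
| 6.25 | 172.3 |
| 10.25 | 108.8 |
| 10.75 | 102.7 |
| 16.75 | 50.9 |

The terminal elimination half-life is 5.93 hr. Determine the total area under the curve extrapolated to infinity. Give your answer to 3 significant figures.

Trapezoidal AUC_0→16.75:
  [0→2]: (0.0+223.5)/2 × 2 = 223.5
  [2→2.25]: (223.5+227.6)/2 × 0.25 = 56.3875
  [2.25→3.25]: (227.6+226.1)/2 × 1 = 226.85
  [3.25→6.25]: (226.1+172.3)/2 × 3 = 597.6
  [6.25→10.25]: (172.3+108.8)/2 × 4 = 562.2
  [10.25→10.75]: (108.8+102.7)/2 × 0.5 = 52.875
  [10.75→16.75]: (102.7+50.9)/2 × 6 = 460.8
  Sum = 2180.2125 µg/L·hr
k_e = ln2 / t½ = 0.693147 / 5.93 = 0.1169 hr^-1
Extrapolated tail: C_last / k_e = 50.9 / 0.1169 = 435.415
AUC_0→∞ = 2180.2125 + 435.415 = 2615.6275 µg/L·hr

AUC = 2620 µg/L·hr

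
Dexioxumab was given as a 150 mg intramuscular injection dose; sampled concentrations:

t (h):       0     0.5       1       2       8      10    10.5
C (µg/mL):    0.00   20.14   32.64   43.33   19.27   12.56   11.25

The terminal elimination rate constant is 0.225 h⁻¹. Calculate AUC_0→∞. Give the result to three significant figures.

AUC = 332 µg/mL·h

Trapezoidal AUC_0→10.5:
  [0→0.5]: (0.00+20.14)/2 × 0.5 = 5.035
  [0.5→1]: (20.14+32.64)/2 × 0.5 = 13.195
  [1→2]: (32.64+43.33)/2 × 1 = 37.985
  [2→8]: (43.33+19.27)/2 × 6 = 187.8
  [8→10]: (19.27+12.56)/2 × 2 = 31.83
  [10→10.5]: (12.56+11.25)/2 × 0.5 = 5.9525
  Sum = 281.7975 µg/mL·h
Extrapolated tail: C_last / k_e = 11.25 / 0.225 = 50.000
AUC_0→∞ = 281.7975 + 50.000 = 331.7975 µg/mL·h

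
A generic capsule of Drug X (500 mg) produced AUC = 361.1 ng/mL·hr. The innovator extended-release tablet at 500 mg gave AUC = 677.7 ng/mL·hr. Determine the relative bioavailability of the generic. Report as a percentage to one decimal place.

F_rel = 53.3%

F_rel = (AUC_test/D_test) / (AUC_ref/D_ref)
      = (361.1/500) / (677.7/500)
      = 0.7222 / 1.3554 = 0.5328 = 53.28%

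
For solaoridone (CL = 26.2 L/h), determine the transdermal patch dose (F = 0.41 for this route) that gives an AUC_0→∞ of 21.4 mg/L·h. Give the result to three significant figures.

Dose = 1370 mg

Dose = CL × AUC_0→∞ / F
     = 26.2 × 21.4 / 0.41 = 1367.51 mg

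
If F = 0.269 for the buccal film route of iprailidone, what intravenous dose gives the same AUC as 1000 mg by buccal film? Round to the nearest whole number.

D_iv = 269 mg

Systemic exposure from an extravascular dose = F × D_ev, so the equivalent IV dose is F × D_ev.
D_iv = F × D_ev = 0.269 × 1000 = 269 mg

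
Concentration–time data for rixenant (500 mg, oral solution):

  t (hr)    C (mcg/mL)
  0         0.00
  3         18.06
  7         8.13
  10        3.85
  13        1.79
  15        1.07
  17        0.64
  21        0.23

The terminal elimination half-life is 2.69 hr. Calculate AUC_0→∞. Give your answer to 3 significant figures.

Trapezoidal AUC_0→21:
  [0→3]: (0.00+18.06)/2 × 3 = 27.09
  [3→7]: (18.06+8.13)/2 × 4 = 52.38
  [7→10]: (8.13+3.85)/2 × 3 = 17.97
  [10→13]: (3.85+1.79)/2 × 3 = 8.46
  [13→15]: (1.79+1.07)/2 × 2 = 2.86
  [15→17]: (1.07+0.64)/2 × 2 = 1.71
  [17→21]: (0.64+0.23)/2 × 4 = 1.74
  Sum = 112.21 mcg/mL·hr
k_e = ln2 / t½ = 0.693147 / 2.69 = 0.2577 hr^-1
Extrapolated tail: C_last / k_e = 0.23 / 0.2577 = 0.893
AUC_0→∞ = 112.21 + 0.893 = 113.103 mcg/mL·hr

AUC = 113 mcg/mL·hr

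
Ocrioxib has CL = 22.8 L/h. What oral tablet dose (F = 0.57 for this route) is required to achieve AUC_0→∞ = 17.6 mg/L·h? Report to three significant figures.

Dose = CL × AUC_0→∞ / F
     = 22.8 × 17.6 / 0.57 = 704 mg

Dose = 704 mg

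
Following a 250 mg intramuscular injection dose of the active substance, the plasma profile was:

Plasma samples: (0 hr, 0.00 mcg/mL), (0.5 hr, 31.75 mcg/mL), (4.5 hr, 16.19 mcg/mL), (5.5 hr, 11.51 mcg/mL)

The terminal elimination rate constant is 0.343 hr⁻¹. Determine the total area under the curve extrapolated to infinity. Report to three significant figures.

Trapezoidal AUC_0→5.5:
  [0→0.5]: (0.00+31.75)/2 × 0.5 = 7.9375
  [0.5→4.5]: (31.75+16.19)/2 × 4 = 95.88
  [4.5→5.5]: (16.19+11.51)/2 × 1 = 13.85
  Sum = 117.6675 mcg/mL·hr
Extrapolated tail: C_last / k_e = 11.51 / 0.343 = 33.557
AUC_0→∞ = 117.6675 + 33.557 = 151.2245 mcg/mL·hr

AUC = 151 mcg/mL·hr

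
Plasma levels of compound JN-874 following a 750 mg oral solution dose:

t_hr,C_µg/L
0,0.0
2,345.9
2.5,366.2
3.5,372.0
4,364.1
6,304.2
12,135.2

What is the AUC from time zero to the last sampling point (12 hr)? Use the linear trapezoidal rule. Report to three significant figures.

AUC = 3060 µg/L·hr

Trapezoidal AUC_0→12:
  [0→2]: (0.0+345.9)/2 × 2 = 345.9
  [2→2.5]: (345.9+366.2)/2 × 0.5 = 178.025
  [2.5→3.5]: (366.2+372.0)/2 × 1 = 369.1
  [3.5→4]: (372.0+364.1)/2 × 0.5 = 184.025
  [4→6]: (364.1+304.2)/2 × 2 = 668.3
  [6→12]: (304.2+135.2)/2 × 6 = 1318.2
  Sum = 3063.55 µg/L·hr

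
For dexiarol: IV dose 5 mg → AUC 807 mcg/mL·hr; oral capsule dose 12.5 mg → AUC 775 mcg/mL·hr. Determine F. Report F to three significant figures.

F = 0.384

F = (AUC_ev / D_ev) / (AUC_iv / D_iv)
  = (775/12.5) / (807/5)
  = 62 / 161.4 = 0.3841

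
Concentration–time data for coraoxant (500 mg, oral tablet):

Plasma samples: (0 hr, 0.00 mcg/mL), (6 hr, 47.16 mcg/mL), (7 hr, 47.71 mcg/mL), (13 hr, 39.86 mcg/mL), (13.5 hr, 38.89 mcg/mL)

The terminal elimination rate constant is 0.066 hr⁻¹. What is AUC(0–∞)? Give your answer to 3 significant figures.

AUC = 1060 mcg/mL·hr

Trapezoidal AUC_0→13.5:
  [0→6]: (0.00+47.16)/2 × 6 = 141.48
  [6→7]: (47.16+47.71)/2 × 1 = 47.435
  [7→13]: (47.71+39.86)/2 × 6 = 262.71
  [13→13.5]: (39.86+38.89)/2 × 0.5 = 19.6875
  Sum = 471.3125 mcg/mL·hr
Extrapolated tail: C_last / k_e = 38.89 / 0.066 = 589.242
AUC_0→∞ = 471.3125 + 589.242 = 1060.5545 mcg/mL·hr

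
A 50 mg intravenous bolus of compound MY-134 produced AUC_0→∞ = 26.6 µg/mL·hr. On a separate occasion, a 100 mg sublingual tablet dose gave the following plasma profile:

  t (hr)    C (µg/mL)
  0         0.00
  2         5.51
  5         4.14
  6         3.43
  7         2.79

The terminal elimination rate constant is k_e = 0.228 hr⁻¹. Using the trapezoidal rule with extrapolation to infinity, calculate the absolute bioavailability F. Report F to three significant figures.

F = 0.735

Trapezoidal AUC_0→7 (sublingual tablet):
  [0→2]: (0.00+5.51)/2 × 2 = 5.51
  [2→5]: (5.51+4.14)/2 × 3 = 14.475
  [5→6]: (4.14+3.43)/2 × 1 = 3.785
  [6→7]: (3.43+2.79)/2 × 1 = 3.11
  Sum = 26.88 µg/mL·hr
Tail: C_last/k_e = 2.79/0.228 = 12.237
AUC_0→∞ (sublingual tablet) = 26.88 + 12.237 = 39.117 µg/mL·hr
F = (AUC_ev/D_ev)/(AUC_iv/D_iv) = (39.117/100)/(26.6/50) = 0.39117/0.532 = 0.7353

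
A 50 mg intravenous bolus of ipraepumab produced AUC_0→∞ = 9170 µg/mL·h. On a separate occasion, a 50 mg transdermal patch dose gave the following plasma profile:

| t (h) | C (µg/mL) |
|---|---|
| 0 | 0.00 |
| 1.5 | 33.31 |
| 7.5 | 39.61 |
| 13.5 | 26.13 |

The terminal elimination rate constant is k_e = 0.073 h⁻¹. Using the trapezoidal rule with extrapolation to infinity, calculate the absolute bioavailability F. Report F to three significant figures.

F = 0.0871

Trapezoidal AUC_0→13.5 (transdermal patch):
  [0→1.5]: (0.00+33.31)/2 × 1.5 = 24.9825
  [1.5→7.5]: (33.31+39.61)/2 × 6 = 218.76
  [7.5→13.5]: (39.61+26.13)/2 × 6 = 197.22
  Sum = 440.9625 µg/mL·h
Tail: C_last/k_e = 26.13/0.073 = 357.945
AUC_0→∞ (transdermal patch) = 440.9625 + 357.945 = 798.9075 µg/mL·h
F = (AUC_ev/D_ev)/(AUC_iv/D_iv) = (798.9075/50)/(9170/50) = 15.97815/183.4 = 0.0871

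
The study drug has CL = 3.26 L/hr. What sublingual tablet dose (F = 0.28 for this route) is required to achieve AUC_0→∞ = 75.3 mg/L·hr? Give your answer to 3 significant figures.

Dose = CL × AUC_0→∞ / F
     = 3.26 × 75.3 / 0.28 = 876.707 mg

Dose = 877 mg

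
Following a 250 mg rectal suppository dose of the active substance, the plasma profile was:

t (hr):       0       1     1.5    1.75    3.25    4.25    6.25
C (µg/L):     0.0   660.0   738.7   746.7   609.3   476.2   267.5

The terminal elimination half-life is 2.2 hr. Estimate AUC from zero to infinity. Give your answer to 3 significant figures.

AUC = 4020 µg/L·hr

Trapezoidal AUC_0→6.25:
  [0→1]: (0.0+660.0)/2 × 1 = 330.0
  [1→1.5]: (660.0+738.7)/2 × 0.5 = 349.675
  [1.5→1.75]: (738.7+746.7)/2 × 0.25 = 185.675
  [1.75→3.25]: (746.7+609.3)/2 × 1.5 = 1017.0
  [3.25→4.25]: (609.3+476.2)/2 × 1 = 542.75
  [4.25→6.25]: (476.2+267.5)/2 × 2 = 743.7
  Sum = 3168.8 µg/L·hr
k_e = ln2 / t½ = 0.693147 / 2.2 = 0.3151 hr^-1
Extrapolated tail: C_last / k_e = 267.5 / 0.3151 = 848.937
AUC_0→∞ = 3168.8 + 848.937 = 4017.737 µg/L·hr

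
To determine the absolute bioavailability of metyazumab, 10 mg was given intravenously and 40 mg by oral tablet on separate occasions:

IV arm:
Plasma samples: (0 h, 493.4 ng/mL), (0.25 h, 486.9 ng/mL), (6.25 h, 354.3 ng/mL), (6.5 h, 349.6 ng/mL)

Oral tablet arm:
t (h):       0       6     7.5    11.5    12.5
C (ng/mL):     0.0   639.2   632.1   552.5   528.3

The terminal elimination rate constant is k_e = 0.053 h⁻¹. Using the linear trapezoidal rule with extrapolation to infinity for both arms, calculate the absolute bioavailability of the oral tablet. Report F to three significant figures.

F = 0.422

Trapezoidal AUC_0→6.5 (IV):
  [0→0.25]: (493.4+486.9)/2 × 0.25 = 122.5375
  [0.25→6.25]: (486.9+354.3)/2 × 6 = 2523.6
  [6.25→6.5]: (354.3+349.6)/2 × 0.25 = 87.9875
  Sum = 2734.125 ng/mL·h
IV tail: 349.6/0.053 = 6596.226; AUC_iv,0→∞ = 2734.125 + 6596.226 = 9330.351 ng/mL·h
Trapezoidal AUC_0→12.5 (oral tablet):
  [0→6]: (0.0+639.2)/2 × 6 = 1917.6
  [6→7.5]: (639.2+632.1)/2 × 1.5 = 953.475
  [7.5→11.5]: (632.1+552.5)/2 × 4 = 2369.2
  [11.5→12.5]: (552.5+528.3)/2 × 1 = 540.4
  Sum = 5780.675 ng/mL·h
oral tablet tail: 528.3/0.053 = 9967.925; AUC_ev,0→∞ = 5780.675 + 9967.925 = 15748.6 ng/mL·h
F = (AUC_ev/D_ev)/(AUC_iv/D_iv) = (15748.6/40)/(9330.351/10) = 393.715/933.0351 = 0.4220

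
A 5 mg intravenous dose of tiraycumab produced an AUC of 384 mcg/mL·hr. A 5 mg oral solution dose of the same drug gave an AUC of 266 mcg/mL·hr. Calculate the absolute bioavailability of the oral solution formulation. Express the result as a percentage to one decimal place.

F = (AUC_ev / D_ev) / (AUC_iv / D_iv)
  = (266/5) / (384/5)
  = 53.2 / 76.8 = 0.6927
  = 69.27%

F = 69.3%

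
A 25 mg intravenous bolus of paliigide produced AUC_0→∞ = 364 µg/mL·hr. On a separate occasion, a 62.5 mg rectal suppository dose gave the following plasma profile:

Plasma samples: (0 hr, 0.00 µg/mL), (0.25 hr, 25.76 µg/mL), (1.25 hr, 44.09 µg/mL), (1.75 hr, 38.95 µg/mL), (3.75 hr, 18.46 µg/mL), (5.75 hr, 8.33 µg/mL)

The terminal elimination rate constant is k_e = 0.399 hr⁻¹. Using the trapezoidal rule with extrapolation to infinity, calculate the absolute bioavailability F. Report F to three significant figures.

F = 0.180

Trapezoidal AUC_0→5.75 (rectal suppository):
  [0→0.25]: (0.00+25.76)/2 × 0.25 = 3.22
  [0.25→1.25]: (25.76+44.09)/2 × 1 = 34.925
  [1.25→1.75]: (44.09+38.95)/2 × 0.5 = 20.76
  [1.75→3.75]: (38.95+18.46)/2 × 2 = 57.41
  [3.75→5.75]: (18.46+8.33)/2 × 2 = 26.79
  Sum = 143.105 µg/mL·hr
Tail: C_last/k_e = 8.33/0.399 = 20.877
AUC_0→∞ (rectal suppository) = 143.105 + 20.877 = 163.982 µg/mL·hr
F = (AUC_ev/D_ev)/(AUC_iv/D_iv) = (163.982/62.5)/(364/25) = 2.623712/14.56 = 0.1802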